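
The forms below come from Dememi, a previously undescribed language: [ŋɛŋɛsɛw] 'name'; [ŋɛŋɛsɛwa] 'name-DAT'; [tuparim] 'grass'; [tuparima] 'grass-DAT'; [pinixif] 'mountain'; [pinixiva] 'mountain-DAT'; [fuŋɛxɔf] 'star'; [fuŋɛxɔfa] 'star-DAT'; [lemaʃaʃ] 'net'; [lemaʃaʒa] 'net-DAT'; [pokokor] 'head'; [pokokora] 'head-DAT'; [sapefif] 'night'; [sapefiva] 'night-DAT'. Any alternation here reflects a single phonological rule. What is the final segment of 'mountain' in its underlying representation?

The stem for 'mountain' ends in [f] in [pinixif] but [v] in [pinixiva].
Compare 'star', with invariant [f] in [fuŋɛxɔf] and [fuŋɛxɔfa]: an analysis with underlying /f/ and a rule producing [v] before the DAT suffix would wrongly predict alternation here too.
The alternation reflects word-final obstruent devoicing: voiced obstruents become voiceless word-finally. /v/ is underlying.

/v/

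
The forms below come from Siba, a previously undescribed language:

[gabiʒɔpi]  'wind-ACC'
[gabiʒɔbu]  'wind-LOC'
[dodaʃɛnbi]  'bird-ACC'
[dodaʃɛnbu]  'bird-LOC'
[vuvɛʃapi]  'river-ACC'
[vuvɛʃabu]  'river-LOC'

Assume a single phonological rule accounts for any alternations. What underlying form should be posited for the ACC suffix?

/-pi/

The ACC morpheme has two allomorphs, [-bi] and [-pi].
The LOC suffix, which begins with [b], is invariant after every stem; so [b] is not altered by any rule here.
The ACC suffix is therefore /-pi/ underlyingly, with post-nasal voicing: voiceless stops become voiced after a nasal.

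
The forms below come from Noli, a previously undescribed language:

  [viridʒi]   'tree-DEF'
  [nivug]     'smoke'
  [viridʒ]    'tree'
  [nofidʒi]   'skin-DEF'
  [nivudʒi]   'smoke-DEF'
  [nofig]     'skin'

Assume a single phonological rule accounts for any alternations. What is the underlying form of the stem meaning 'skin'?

/nofig/

In [nofidʒi] and [nofig] the final segment of 'skin' alternates: [dʒ] ~ [g].
The stem 'tree' ([viridʒi], [viridʒ]) shows [dʒ] unchanged in both environments, so [dʒ] cannot be basic with [g] derived in isolation.
So /g/ is underlying, and a rule of palatalization before a front vowel — /g/ becomes palato-alveolar [dʒ] before a front vowel — gives [dʒ].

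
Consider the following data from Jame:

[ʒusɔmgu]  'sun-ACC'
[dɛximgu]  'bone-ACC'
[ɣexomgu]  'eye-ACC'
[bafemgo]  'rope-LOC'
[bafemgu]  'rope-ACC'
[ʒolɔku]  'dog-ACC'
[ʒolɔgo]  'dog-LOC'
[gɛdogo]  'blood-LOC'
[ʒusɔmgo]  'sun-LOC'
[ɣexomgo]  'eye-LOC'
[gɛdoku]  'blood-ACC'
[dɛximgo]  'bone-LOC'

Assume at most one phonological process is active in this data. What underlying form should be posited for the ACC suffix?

/-ku/

The ACC morpheme has two allomorphs, [-gu] and [-ku].
By contrast the LOC suffix keeps its initial [g] throughout — that segment must be underlying.
The ACC suffix is therefore /-ku/ underlyingly, with post-nasal voicing: voiceless stops become voiced after a nasal.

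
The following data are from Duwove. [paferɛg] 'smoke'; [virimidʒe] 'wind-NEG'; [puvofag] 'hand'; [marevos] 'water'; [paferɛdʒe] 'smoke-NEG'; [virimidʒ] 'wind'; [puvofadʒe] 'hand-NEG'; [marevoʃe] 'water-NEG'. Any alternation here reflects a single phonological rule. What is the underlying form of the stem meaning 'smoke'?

/paferɛg/

In [paferɛdʒe] and [paferɛg] the final segment of 'smoke' alternates: [dʒ] ~ [g].
If /dʒ/ were underlying and a rule turned it into [g] in isolation, 'wind' would also alternate; but it has [dʒ] in both [virimidʒe] and [virimidʒ].
The underlying segment must be /g/; /g/ and /s/ become palato-alveolar [dʒ] and [ʃ] before a front vowel, yielding [dʒ] there.
Hence 'smoke' is /paferɛg/ underlyingly.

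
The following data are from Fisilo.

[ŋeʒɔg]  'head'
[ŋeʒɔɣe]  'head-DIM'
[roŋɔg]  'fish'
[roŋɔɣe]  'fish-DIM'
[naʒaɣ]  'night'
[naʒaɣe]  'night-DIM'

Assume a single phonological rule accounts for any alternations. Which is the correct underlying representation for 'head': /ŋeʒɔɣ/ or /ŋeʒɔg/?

/ŋeʒɔg/

In [ŋeʒɔg] and [ŋeʒɔɣe] the final segment of 'head' alternates: [g] ~ [ɣ].
Compare 'night', with invariant [ɣ] in [naʒaɣ] and [naʒaɣe]: an analysis with underlying /ɣ/ and a rule producing [g] in isolation would wrongly predict alternation here too.
The underlying segment must be /g/; voiced stops become fricatives between vowels, yielding [ɣ] there.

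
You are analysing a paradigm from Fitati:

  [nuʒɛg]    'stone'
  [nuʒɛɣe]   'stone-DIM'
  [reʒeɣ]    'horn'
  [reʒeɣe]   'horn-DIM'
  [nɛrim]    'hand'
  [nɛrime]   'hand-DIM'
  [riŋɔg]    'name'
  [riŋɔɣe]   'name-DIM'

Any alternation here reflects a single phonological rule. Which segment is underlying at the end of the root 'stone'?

/g/

'stone' shows [g] ~ [ɣ] at the end of the stem ([nuʒɛg] vs [nuʒɛɣe]).
If /ɣ/ were underlying and a rule turned it into [g] in isolation, 'horn' would also alternate; but it has [ɣ] in both [reʒeɣ] and [reʒeɣe].
Therefore /g/ is basic and [ɣ] is derived by intervocalic spirantization (voiced stops become fricatives between vowels).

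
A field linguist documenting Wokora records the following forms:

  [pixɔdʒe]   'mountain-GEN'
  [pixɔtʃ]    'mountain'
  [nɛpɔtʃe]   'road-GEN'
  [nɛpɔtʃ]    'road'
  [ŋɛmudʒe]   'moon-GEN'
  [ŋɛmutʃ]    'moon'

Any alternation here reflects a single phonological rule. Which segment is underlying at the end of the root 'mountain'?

/dʒ/

The stem for 'mountain' ends in [dʒ] in [pixɔdʒe] but [tʃ] in [pixɔtʃ].
The stem 'road' ([nɛpɔtʃe], [nɛpɔtʃ]) shows [tʃ] unchanged in both environments, so [tʃ] cannot be basic with [dʒ] derived before the GEN suffix.
Therefore /dʒ/ is basic and [tʃ] is derived by word-final obstruent devoicing (voiced obstruents become voiceless word-finally).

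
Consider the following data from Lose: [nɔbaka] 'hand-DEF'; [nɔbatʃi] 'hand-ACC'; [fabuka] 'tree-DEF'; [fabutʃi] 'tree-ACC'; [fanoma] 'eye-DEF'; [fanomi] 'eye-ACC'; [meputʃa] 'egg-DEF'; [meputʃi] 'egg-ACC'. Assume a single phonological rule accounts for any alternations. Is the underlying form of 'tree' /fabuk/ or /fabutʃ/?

The stem for 'tree' ends in [k] in [fabuka] but [tʃ] in [fabutʃi].
Compare 'egg', with invariant [tʃ] in [meputʃa] and [meputʃi]: an analysis with underlying /tʃ/ and a rule producing [k] before the DEF suffix would wrongly predict alternation here too.
The alternation reflects palatalization before a front vowel: /k/ becomes palato-alveolar [tʃ] before a front vowel. /k/ is underlying.

/fabuk/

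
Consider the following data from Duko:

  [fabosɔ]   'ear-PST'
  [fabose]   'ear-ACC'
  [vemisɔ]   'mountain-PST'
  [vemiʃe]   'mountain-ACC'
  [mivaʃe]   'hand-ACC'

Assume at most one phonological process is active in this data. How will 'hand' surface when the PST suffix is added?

[mivasɔ]

The stem for 'mountain' ends in [s] in [vemisɔ] but [ʃ] in [vemiʃe].
Compare 'ear', with invariant [s] in [fabosɔ] and [fabose]: an analysis with underlying /s/ and a rule producing [ʃ] before the ACC suffix would wrongly predict alternation here too.
The alternation reflects depalatalization: palato-alveolar /ʃ/ becomes [s] when no front vowel follows. /ʃ/ is underlying.
From [mivaʃe] the stem 'hand' is /mivaʃ/; when no front vowel follows this yields [mivasɔ].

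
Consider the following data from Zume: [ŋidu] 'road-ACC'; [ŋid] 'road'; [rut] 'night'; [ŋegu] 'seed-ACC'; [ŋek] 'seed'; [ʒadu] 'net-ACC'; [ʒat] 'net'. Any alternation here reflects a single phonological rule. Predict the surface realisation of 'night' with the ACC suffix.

[rudu]

In [ʒadu] and [ʒat] the final segment of 'net' alternates: [d] ~ [t].
But 'road' keeps [d] in both environments ([ŋidu], [ŋid]), so there is no rule changing /d/ to [t] in isolation.
So /t/ is underlying, and a rule of intervocalic voicing — voiceless stops become voiced between vowels — gives [d].
The one attested form of 'night', [rut], shows underlying /rut/. Applying the same rule between vowels gives [rudu].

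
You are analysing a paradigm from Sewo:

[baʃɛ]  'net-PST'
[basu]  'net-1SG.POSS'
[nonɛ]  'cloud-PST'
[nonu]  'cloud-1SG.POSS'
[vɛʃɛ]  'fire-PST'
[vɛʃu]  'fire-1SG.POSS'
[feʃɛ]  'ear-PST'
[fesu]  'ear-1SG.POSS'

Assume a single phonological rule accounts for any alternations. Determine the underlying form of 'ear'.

/fes/

'ear' shows [ʃ] ~ [s] at the end of the stem ([feʃɛ] vs [fesu]).
But 'fire' keeps [ʃ] in both environments ([vɛʃɛ], [vɛʃu]), so there is no rule changing /ʃ/ to [s] before the 1SG.POSS suffix.
The underlying segment must be /s/; /s/ becomes palato-alveolar [ʃ] before a front vowel, yielding [ʃ] there.
Hence 'ear' is /fes/ underlyingly.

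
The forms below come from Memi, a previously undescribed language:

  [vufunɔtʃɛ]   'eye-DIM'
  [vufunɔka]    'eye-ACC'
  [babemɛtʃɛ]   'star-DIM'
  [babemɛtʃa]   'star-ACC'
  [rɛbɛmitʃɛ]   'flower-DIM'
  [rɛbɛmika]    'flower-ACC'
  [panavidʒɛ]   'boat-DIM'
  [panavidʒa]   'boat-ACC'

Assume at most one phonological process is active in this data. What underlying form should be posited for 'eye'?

In [vufunɔtʃɛ] and [vufunɔka] the final segment of 'eye' alternates: [tʃ] ~ [k].
If /tʃ/ were underlying and a rule turned it into [k] before the ACC suffix, 'star' would also alternate; but it has [tʃ] in both [babemɛtʃɛ] and [babemɛtʃa].
The underlying segment must be /k/; /k/ becomes palato-alveolar [tʃ] before a front vowel, yielding [tʃ] there.
So 'eye' = /vufunɔk/.

/vufunɔk/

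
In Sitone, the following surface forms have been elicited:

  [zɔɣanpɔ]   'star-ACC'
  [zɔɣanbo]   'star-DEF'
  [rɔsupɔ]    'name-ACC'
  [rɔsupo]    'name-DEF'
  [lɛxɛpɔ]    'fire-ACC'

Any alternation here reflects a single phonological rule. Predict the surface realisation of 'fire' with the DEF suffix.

The DEF suffix surfaces as [-bo] and [-po], depending on the final segment of the stem.
By contrast the ACC suffix keeps its initial [p] throughout — that segment must be underlying.
The DEF suffix is therefore /-bo/ underlyingly, with post-vocalic devoicing: voiced stops become voiceless after a vowel.
After 'fire', which ends in a vowel, the suffix surfaces as [-po], giving [lɛxɛpo].

[lɛxɛpo]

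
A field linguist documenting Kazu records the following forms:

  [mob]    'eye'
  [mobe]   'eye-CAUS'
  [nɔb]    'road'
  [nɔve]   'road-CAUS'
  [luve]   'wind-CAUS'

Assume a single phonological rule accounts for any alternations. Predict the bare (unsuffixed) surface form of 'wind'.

[lub]

The root 'road' surfaces as [nɔb] and [nɔve], with a stem-final [b] ~ [v] alternation.
But 'eye' keeps [b] in both environments ([mob], [mobe]), so there is no rule changing /b/ to [v] before the CAUS suffix.
The alternation reflects word-final hardening: voiced fricatives become stops word-finally. /v/ is underlying.
From [luve] the stem 'wind' is /luv/; word-finally this yields [lub].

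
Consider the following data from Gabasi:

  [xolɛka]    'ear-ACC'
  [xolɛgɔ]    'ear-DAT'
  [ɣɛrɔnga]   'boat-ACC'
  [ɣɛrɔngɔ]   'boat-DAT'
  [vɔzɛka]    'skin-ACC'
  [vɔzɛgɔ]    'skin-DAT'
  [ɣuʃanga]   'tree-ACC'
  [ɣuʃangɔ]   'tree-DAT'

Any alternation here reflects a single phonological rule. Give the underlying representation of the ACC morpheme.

The ACC suffix surfaces as [-ga] and [-ka], depending on the final segment of the stem.
The DAT suffix, which begins with [g], is invariant after every stem; so [g] is not altered by any rule here.
The ACC suffix is therefore /-ka/ underlyingly, with post-nasal voicing: voiceless stops become voiced after a nasal.

/-ka/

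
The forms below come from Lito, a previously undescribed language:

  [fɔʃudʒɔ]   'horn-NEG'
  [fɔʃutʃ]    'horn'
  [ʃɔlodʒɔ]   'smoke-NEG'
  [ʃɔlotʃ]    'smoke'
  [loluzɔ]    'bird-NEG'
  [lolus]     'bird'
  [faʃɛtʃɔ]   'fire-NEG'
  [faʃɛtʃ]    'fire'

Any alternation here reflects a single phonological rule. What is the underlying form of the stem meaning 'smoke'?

In [ʃɔlodʒɔ] and [ʃɔlotʃ] the final segment of 'smoke' alternates: [dʒ] ~ [tʃ].
Compare 'fire', with invariant [tʃ] in [faʃɛtʃɔ] and [faʃɛtʃ]: an analysis with underlying /tʃ/ and a rule producing [dʒ] before the NEG suffix would wrongly predict alternation here too.
The alternation reflects word-final obstruent devoicing: voiced obstruents become voiceless word-finally. /dʒ/ is underlying.

/ʃɔlodʒ/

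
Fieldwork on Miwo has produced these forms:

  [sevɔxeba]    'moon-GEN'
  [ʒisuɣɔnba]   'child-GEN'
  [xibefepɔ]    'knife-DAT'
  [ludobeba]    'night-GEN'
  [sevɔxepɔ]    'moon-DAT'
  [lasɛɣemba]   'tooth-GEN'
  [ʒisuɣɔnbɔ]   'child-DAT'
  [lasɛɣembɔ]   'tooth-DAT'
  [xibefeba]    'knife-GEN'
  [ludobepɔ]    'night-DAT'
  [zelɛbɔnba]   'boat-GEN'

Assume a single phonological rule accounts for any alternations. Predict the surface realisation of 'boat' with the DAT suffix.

[zelɛbɔnbɔ]

The DAT morpheme has two allomorphs, [-bɔ] and [-pɔ].
By contrast the GEN suffix keeps its initial [b] throughout — that segment must be underlying.
So the underlying form is /-pɔ/, and voiceless stops become voiced after a nasal.
After 'boat', which ends in a nasal, the suffix surfaces as [-bɔ], giving [zelɛbɔnbɔ].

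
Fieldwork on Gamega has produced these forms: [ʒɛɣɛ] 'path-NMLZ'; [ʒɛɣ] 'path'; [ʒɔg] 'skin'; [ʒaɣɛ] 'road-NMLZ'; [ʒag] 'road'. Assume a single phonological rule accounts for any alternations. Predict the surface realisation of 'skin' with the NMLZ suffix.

The root 'road' surfaces as [ʒaɣɛ] and [ʒag], with a stem-final [ɣ] ~ [g] alternation.
The stem 'path' ([ʒɛɣɛ], [ʒɛɣ]) shows [ɣ] unchanged in both environments, so [ɣ] cannot be basic with [g] derived in isolation.
Therefore /g/ is basic and [ɣ] is derived by intervocalic spirantization (voiced stops become fricatives between vowels).
The one attested form of 'skin', [ʒɔg], shows underlying /ʒɔg/. Applying the same rule between vowels gives [ʒɔɣɛ].

[ʒɔɣɛ]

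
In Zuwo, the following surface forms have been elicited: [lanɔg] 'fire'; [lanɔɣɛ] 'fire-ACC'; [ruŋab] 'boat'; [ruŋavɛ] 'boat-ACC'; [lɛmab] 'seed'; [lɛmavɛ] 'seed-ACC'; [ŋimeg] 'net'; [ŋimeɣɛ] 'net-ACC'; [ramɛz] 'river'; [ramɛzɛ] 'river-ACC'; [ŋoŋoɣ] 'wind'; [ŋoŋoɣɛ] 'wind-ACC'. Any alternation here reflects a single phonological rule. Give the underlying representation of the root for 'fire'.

In [lanɔg] and [lanɔɣɛ] the final segment of 'fire' alternates: [g] ~ [ɣ].
The stem 'wind' ([ŋoŋoɣ], [ŋoŋoɣɛ]) shows [ɣ] unchanged in both environments, so [ɣ] cannot be basic with [g] derived in isolation.
Therefore /g/ is basic and [ɣ] is derived by intervocalic spirantization (voiced stops become fricatives between vowels).

/lanɔg/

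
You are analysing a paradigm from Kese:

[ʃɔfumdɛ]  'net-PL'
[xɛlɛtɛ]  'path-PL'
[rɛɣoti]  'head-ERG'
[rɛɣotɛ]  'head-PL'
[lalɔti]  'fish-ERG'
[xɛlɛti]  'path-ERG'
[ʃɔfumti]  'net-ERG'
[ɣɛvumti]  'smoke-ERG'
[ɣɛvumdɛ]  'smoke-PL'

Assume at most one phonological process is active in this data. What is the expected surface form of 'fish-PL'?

The PL morpheme has two allomorphs, [-dɛ] and [-tɛ].
By contrast the ERG suffix keeps its initial [t] throughout — that segment must be underlying.
The PL suffix is therefore /-dɛ/ underlyingly, with post-vocalic devoicing: voiced stops become voiceless after a vowel.
After 'fish', which ends in a vowel, the suffix surfaces as [-tɛ], giving [lalɔtɛ].

[lalɔtɛ]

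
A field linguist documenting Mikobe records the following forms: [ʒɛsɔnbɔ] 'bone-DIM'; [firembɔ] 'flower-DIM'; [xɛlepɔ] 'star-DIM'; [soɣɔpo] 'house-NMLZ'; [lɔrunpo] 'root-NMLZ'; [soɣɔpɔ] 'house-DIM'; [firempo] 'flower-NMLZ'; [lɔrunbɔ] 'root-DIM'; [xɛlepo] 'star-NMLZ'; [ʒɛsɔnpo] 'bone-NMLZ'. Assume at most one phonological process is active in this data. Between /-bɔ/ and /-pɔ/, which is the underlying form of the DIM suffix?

/-bɔ/

The DIM morpheme has two allomorphs, [-bɔ] and [-pɔ].
By contrast the NMLZ suffix keeps its initial [p] throughout — that segment must be underlying.
The DIM suffix is therefore /-bɔ/ underlyingly, with post-vocalic devoicing: voiced stops become voiceless after a vowel.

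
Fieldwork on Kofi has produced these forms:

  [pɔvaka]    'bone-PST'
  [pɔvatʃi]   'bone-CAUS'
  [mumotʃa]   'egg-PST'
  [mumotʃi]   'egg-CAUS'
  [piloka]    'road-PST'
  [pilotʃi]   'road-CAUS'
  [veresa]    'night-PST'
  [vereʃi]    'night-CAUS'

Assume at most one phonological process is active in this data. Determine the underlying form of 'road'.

/pilok/

In [piloka] and [pilotʃi] the final segment of 'road' alternates: [k] ~ [tʃ].
Compare 'egg', with invariant [tʃ] in [mumotʃa] and [mumotʃi]: an analysis with underlying /tʃ/ and a rule producing [k] before the PST suffix would wrongly predict alternation here too.
So /k/ is underlying, and a rule of palatalization before a front vowel — /k/ and /s/ become palato-alveolar [tʃ] and [ʃ] before a front vowel — gives [tʃ].
Hence 'road' is /pilok/ underlyingly.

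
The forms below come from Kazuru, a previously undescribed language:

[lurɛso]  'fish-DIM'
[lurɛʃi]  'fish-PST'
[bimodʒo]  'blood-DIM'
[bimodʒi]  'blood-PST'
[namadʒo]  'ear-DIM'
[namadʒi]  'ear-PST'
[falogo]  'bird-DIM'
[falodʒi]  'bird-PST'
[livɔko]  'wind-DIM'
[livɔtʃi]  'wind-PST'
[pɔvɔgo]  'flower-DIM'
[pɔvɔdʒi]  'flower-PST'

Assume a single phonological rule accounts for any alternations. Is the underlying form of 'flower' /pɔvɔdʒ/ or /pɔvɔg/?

'flower' shows [g] ~ [dʒ] at the end of the stem ([pɔvɔgo] vs [pɔvɔdʒi]).
If /dʒ/ were underlying and a rule turned it into [g] before the DIM suffix, 'blood' would also alternate; but it has [dʒ] in both [bimodʒo] and [bimodʒi].
The underlying segment must be /g/; /k/, /g/ and /s/ become palato-alveolar [tʃ], [dʒ] and [ʃ] before a front vowel, yielding [dʒ] there.

/pɔvɔg/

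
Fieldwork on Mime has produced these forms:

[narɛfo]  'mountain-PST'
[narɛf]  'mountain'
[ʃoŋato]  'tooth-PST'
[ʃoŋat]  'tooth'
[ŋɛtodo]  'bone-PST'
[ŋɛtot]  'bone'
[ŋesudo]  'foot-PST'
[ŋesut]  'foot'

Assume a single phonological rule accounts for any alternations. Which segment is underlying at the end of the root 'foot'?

The root 'foot' surfaces as [ŋesudo] and [ŋesut], with a stem-final [d] ~ [t] alternation.
Compare 'tooth', with invariant [t] in [ʃoŋato] and [ʃoŋat]: an analysis with underlying /t/ and a rule producing [d] before the PST suffix would wrongly predict alternation here too.
So /d/ is underlying, and a rule of word-final obstruent devoicing — voiced obstruents become voiceless word-finally — gives [t].

/d/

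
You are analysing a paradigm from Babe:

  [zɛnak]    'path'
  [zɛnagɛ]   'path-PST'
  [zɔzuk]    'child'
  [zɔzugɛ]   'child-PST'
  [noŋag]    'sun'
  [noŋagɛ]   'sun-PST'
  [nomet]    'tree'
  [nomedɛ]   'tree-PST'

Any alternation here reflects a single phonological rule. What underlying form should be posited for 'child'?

/zɔzuk/

In [zɔzuk] and [zɔzugɛ] the final segment of 'child' alternates: [k] ~ [g].
The stem 'sun' ([noŋag], [noŋagɛ]) shows [g] unchanged in both environments, so [g] cannot be basic with [k] derived in isolation.
Therefore /k/ is basic and [g] is derived by intervocalic voicing (voiceless stops become voiced between vowels).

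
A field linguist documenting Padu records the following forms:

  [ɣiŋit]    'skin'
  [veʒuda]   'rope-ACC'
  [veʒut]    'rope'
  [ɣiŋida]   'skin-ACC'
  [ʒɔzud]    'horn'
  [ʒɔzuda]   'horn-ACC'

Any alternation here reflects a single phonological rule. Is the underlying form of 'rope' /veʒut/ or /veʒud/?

/veʒut/

The stem for 'rope' ends in [d] in [veʒuda] but [t] in [veʒut].
If /d/ were underlying and a rule turned it into [t] in isolation, 'horn' would also alternate; but it has [d] in both [ʒɔzuda] and [ʒɔzud].
So /t/ is underlying, and a rule of intervocalic voicing — voiceless stops become voiced between vowels — gives [d].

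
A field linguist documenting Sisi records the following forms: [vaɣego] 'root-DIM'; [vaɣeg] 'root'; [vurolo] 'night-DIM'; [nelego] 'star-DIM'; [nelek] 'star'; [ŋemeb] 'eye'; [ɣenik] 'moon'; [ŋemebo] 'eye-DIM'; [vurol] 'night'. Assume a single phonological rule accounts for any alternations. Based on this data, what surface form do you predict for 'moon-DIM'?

[ɣenigo]

'star' shows [g] ~ [k] at the end of the stem ([nelego] vs [nelek]).
Compare 'root', with invariant [g] in [vaɣego] and [vaɣeg]: an analysis with underlying /g/ and a rule producing [k] in isolation would wrongly predict alternation here too.
Therefore /k/ is basic and [g] is derived by intervocalic voicing (voiceless stops become voiced between vowels).
The one attested form of 'moon', [ɣenik], shows underlying /ɣenik/. Applying the same rule between vowels gives [ɣenigo].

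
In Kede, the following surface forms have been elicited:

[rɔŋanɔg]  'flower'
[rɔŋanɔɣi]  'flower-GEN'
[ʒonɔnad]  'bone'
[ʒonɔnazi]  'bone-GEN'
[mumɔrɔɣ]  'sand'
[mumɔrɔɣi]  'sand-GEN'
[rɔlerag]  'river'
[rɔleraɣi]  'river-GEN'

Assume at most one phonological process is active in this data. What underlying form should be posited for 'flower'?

'flower' shows [g] ~ [ɣ] at the end of the stem ([rɔŋanɔg] vs [rɔŋanɔɣi]).
If /ɣ/ were underlying and a rule turned it into [g] in isolation, 'sand' would also alternate; but it has [ɣ] in both [mumɔrɔɣ] and [mumɔrɔɣi].
The alternation reflects intervocalic spirantization: voiced stops become fricatives between vowels. /g/ is underlying.
Hence 'flower' is /rɔŋanɔg/ underlyingly.

/rɔŋanɔg/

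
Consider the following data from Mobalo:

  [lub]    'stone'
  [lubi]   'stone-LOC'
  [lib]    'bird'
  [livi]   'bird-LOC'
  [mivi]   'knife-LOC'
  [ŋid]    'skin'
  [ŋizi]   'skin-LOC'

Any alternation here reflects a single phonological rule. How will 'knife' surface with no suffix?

[mib]

The stem for 'bird' ends in [b] in [lib] but [v] in [livi].
Compare 'stone', with invariant [b] in [lub] and [lubi]: an analysis with underlying /b/ and a rule producing [v] before the LOC suffix would wrongly predict alternation here too.
The underlying segment must be /v/; voiced fricatives become stops word-finally, yielding [b] there.
From [mivi] the stem 'knife' is /miv/; word-finally this yields [mib].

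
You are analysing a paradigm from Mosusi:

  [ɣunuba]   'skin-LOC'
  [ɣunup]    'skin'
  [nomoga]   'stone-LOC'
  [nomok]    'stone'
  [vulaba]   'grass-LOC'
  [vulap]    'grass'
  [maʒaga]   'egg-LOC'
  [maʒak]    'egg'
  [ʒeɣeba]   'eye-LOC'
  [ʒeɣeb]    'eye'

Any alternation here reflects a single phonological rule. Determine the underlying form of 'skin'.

/ɣunup/

The root 'skin' surfaces as [ɣunuba] and [ɣunup], with a stem-final [b] ~ [p] alternation.
The stem 'eye' ([ʒeɣeba], [ʒeɣeb]) shows [b] unchanged in both environments, so [b] cannot be basic with [p] derived in isolation.
Therefore /p/ is basic and [b] is derived by intervocalic voicing (voiceless stops become voiced between vowels).
Hence 'skin' is /ɣunup/ underlyingly.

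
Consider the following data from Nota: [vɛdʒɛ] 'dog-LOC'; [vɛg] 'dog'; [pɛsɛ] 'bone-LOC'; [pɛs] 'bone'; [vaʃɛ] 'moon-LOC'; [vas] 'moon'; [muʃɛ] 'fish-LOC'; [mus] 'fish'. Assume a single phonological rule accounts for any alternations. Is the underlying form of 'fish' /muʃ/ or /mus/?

/muʃ/

The root 'fish' surfaces as [muʃɛ] and [mus], with a stem-final [ʃ] ~ [s] alternation.
But 'bone' keeps [s] in both environments ([pɛsɛ], [pɛs]), so there is no rule changing /s/ to [ʃ] before the LOC suffix.
Therefore /ʃ/ is basic and [s] is derived by depalatalization (palato-alveolar /dʒ/ and /ʃ/ become [g] and [s] when no front vowel follows).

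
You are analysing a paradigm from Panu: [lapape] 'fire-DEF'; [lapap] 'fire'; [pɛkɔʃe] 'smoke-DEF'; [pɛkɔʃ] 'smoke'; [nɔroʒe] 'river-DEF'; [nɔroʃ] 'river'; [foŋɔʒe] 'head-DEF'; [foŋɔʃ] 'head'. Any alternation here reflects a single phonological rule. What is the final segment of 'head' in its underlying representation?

The stem for 'head' ends in [ʒ] in [foŋɔʒe] but [ʃ] in [foŋɔʃ].
The stem 'smoke' ([pɛkɔʃe], [pɛkɔʃ]) shows [ʃ] unchanged in both environments, so [ʃ] cannot be basic with [ʒ] derived before the DEF suffix.
The underlying segment must be /ʒ/; voiced obstruents become voiceless word-finally, yielding [ʃ] there.

/ʒ/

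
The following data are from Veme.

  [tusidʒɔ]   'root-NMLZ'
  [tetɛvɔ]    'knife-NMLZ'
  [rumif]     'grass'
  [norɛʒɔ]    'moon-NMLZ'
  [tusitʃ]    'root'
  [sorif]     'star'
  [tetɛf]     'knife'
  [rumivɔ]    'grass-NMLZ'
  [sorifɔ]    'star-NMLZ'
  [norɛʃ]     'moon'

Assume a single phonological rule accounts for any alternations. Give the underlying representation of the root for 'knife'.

/tetɛv/

The root 'knife' surfaces as [tetɛf] and [tetɛvɔ], with a stem-final [f] ~ [v] alternation.
But 'star' keeps [f] in both environments ([sorif], [sorifɔ]), so there is no rule changing /f/ to [v] before the NMLZ suffix.
The underlying segment must be /v/; voiced obstruents become voiceless word-finally, yielding [f] there.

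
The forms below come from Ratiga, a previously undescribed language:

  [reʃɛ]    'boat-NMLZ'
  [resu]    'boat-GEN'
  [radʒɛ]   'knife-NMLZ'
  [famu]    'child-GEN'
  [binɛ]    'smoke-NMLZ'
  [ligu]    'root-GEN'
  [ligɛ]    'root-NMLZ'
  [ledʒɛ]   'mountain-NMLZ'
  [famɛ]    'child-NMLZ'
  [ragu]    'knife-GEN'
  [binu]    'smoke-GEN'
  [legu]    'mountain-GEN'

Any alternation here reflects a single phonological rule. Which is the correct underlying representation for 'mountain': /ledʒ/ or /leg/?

The root 'mountain' surfaces as [legu] and [ledʒɛ], with a stem-final [g] ~ [dʒ] alternation.
The stem 'root' ([ligu], [ligɛ]) shows [g] unchanged in both environments, so [g] cannot be basic with [dʒ] derived before the NMLZ suffix.
Therefore /dʒ/ is basic and [g] is derived by depalatalization (palato-alveolar /dʒ/ and /ʃ/ become [g] and [s] when no front vowel follows).

/ledʒ/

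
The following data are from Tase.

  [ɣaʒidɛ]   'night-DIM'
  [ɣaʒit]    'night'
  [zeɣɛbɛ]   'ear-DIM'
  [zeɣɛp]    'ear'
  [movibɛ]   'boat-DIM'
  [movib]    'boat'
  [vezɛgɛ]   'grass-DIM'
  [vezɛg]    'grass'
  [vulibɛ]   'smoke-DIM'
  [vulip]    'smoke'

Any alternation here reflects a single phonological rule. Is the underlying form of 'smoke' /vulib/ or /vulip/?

/vulip/

The root 'smoke' surfaces as [vulibɛ] and [vulip], with a stem-final [b] ~ [p] alternation.
Compare 'boat', with invariant [b] in [movibɛ] and [movib]: an analysis with underlying /b/ and a rule producing [p] in isolation would wrongly predict alternation here too.
So /p/ is underlying, and a rule of intervocalic voicing — voiceless stops become voiced between vowels — gives [b].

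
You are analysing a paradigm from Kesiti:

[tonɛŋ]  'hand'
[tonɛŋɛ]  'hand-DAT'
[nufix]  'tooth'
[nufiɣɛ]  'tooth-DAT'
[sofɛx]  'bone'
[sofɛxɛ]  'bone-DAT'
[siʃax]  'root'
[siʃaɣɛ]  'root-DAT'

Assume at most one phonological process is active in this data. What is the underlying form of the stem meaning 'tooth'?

The stem for 'tooth' ends in [x] in [nufix] but [ɣ] in [nufiɣɛ].
Compare 'bone', with invariant [x] in [sofɛx] and [sofɛxɛ]: an analysis with underlying /x/ and a rule producing [ɣ] before the DAT suffix would wrongly predict alternation here too.
So /ɣ/ is underlying, and a rule of word-final obstruent devoicing — voiced obstruents become voiceless word-finally — gives [x].

/nufiɣ/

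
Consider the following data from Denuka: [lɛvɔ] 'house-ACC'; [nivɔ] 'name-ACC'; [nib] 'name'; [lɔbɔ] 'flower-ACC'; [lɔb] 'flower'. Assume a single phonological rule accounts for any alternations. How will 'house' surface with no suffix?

[lɛb]

In [nivɔ] and [nib] the final segment of 'name' alternates: [v] ~ [b].
The stem 'flower' ([lɔbɔ], [lɔb]) shows [b] unchanged in both environments, so [b] cannot be basic with [v] derived before the ACC suffix.
The alternation reflects word-final hardening: voiced fricatives become stops word-finally. /v/ is underlying.
The one attested form of 'house', [lɛvɔ], shows underlying /lɛv/. Applying the same rule word-finally gives [lɛb].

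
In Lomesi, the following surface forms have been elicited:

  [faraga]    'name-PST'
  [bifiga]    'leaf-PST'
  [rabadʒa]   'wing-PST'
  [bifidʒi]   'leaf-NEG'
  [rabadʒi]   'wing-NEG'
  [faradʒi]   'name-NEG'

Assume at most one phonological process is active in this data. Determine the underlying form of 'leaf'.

/bifig/

The root 'leaf' surfaces as [bifidʒi] and [bifiga], with a stem-final [dʒ] ~ [g] alternation.
But 'wing' keeps [dʒ] in both environments ([rabadʒi], [rabadʒa]), so there is no rule changing /dʒ/ to [g] before the PST suffix.
The underlying segment must be /g/; /g/ becomes palato-alveolar [dʒ] before a front vowel, yielding [dʒ] there.
The underlying form of 'leaf' is therefore /bifig/.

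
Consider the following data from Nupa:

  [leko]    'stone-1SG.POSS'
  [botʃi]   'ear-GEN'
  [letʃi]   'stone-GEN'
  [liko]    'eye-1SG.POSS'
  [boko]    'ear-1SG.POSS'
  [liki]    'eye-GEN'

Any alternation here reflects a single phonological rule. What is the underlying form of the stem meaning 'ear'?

/botʃ/

The root 'ear' surfaces as [boko] and [botʃi], with a stem-final [k] ~ [tʃ] alternation.
But 'eye' keeps [k] in both environments ([liko], [liki]), so there is no rule changing /k/ to [tʃ] before the GEN suffix.
The underlying segment must be /tʃ/; palato-alveolar /tʃ/ becomes [k] when no front vowel follows, yielding [k] there.
The underlying form of 'ear' is therefore /botʃ/.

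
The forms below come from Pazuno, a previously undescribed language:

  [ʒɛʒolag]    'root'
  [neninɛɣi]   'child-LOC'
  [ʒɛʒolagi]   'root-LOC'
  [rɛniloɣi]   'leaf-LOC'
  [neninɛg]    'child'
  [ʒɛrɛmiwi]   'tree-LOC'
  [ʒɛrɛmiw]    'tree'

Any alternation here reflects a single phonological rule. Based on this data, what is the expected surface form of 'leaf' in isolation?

The root 'child' surfaces as [neninɛɣi] and [neninɛg], with a stem-final [ɣ] ~ [g] alternation.
The stem 'root' ([ʒɛʒolagi], [ʒɛʒolag]) shows [g] unchanged in both environments, so [g] cannot be basic with [ɣ] derived before the LOC suffix.
So /ɣ/ is underlying, and a rule of word-final hardening — voiced fricatives become stops word-finally — gives [g].
From [rɛniloɣi] the stem 'leaf' is /rɛniloɣ/; word-finally this yields [rɛnilog].

[rɛnilog]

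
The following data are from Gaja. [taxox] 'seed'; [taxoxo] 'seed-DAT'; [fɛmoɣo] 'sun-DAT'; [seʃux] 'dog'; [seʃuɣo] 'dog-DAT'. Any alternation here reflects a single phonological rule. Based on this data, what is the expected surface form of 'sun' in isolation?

[fɛmox]

The stem for 'dog' ends in [x] in [seʃux] but [ɣ] in [seʃuɣo].
Compare 'seed', with invariant [x] in [taxox] and [taxoxo]: an analysis with underlying /x/ and a rule producing [ɣ] before the DAT suffix would wrongly predict alternation here too.
So /ɣ/ is underlying, and a rule of word-final obstruent devoicing — voiced obstruents become voiceless word-finally — gives [x].
The one attested form of 'sun', [fɛmoɣo], shows underlying /fɛmoɣ/. Applying the same rule word-finally gives [fɛmox].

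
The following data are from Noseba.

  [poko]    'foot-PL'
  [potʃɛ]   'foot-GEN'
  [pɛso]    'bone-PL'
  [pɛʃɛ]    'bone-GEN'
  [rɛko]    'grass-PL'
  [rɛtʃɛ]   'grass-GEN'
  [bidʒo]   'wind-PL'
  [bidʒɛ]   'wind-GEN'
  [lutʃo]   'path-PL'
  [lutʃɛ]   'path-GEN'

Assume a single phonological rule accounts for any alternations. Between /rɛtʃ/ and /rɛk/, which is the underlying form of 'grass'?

/rɛk/

In [rɛko] and [rɛtʃɛ] the final segment of 'grass' alternates: [k] ~ [tʃ].
But 'path' keeps [tʃ] in both environments ([lutʃo], [lutʃɛ]), so there is no rule changing /tʃ/ to [k] before the PL suffix.
The underlying segment must be /k/; /k/ and /s/ become palato-alveolar [tʃ] and [ʃ] before a front vowel, yielding [tʃ] there.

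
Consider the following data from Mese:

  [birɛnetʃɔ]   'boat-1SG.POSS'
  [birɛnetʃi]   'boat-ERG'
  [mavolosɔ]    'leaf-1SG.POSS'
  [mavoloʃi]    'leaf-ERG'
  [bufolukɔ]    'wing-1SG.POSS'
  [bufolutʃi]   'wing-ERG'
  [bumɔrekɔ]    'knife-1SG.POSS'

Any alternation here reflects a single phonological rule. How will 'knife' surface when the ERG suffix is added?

[bumɔretʃi]

The root 'wing' surfaces as [bufolukɔ] and [bufolutʃi], with a stem-final [k] ~ [tʃ] alternation.
The stem 'boat' ([birɛnetʃɔ], [birɛnetʃi]) shows [tʃ] unchanged in both environments, so [tʃ] cannot be basic with [k] derived before the 1SG.POSS suffix.
Therefore /k/ is basic and [tʃ] is derived by palatalization before a front vowel (/k/ and /s/ become palato-alveolar [tʃ] and [ʃ] before a front vowel).
From [bumɔrekɔ] the stem 'knife' is /bumɔrek/; before a front vowel this yields [bumɔretʃi].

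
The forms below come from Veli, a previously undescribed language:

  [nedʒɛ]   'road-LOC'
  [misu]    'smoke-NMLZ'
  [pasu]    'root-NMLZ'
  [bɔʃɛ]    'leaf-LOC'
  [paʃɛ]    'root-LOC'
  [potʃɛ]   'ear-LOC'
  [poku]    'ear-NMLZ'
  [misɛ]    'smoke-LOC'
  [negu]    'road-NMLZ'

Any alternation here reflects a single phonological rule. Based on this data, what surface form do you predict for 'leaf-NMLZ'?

'root' shows [s] ~ [ʃ] at the end of the stem ([pasu] vs [paʃɛ]).
But 'smoke' keeps [s] in both environments ([misu], [misɛ]), so there is no rule changing /s/ to [ʃ] before the LOC suffix.
So /ʃ/ is underlying, and a rule of depalatalization — palato-alveolar /tʃ/, /dʒ/ and /ʃ/ become [k], [g] and [s] when no front vowel follows — gives [s].
The one attested form of 'leaf', [bɔʃɛ], shows underlying /bɔʃ/. Applying the same rule when no front vowel follows gives [bɔsu].

[bɔsu]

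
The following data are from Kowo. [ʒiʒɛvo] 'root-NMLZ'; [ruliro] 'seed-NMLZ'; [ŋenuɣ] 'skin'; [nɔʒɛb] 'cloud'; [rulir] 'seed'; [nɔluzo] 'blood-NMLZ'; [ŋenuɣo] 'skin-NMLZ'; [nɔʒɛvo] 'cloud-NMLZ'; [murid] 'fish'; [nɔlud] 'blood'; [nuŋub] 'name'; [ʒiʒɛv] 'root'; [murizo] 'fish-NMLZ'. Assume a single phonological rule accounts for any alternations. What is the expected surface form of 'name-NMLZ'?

'cloud' shows [v] ~ [b] at the end of the stem ([nɔʒɛvo] vs [nɔʒɛb]).
If /v/ were underlying and a rule turned it into [b] in isolation, 'root' would also alternate; but it has [v] in both [ʒiʒɛvo] and [ʒiʒɛv].
The underlying segment must be /b/; voiced stops become fricatives between vowels, yielding [v] there.
The one attested form of 'name', [nuŋub], shows underlying /nuŋub/. Applying the same rule between vowels gives [nuŋuvo].

[nuŋuvo]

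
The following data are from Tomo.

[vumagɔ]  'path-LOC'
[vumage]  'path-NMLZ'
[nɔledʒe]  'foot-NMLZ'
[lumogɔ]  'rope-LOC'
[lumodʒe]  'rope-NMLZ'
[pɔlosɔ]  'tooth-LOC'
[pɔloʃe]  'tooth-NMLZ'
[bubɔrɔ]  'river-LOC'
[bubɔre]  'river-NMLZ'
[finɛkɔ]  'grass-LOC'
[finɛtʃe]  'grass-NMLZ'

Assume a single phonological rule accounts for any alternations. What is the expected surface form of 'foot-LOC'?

In [lumogɔ] and [lumodʒe] the final segment of 'rope' alternates: [g] ~ [dʒ].
But 'path' keeps [g] in both environments ([vumagɔ], [vumage]), so there is no rule changing /g/ to [dʒ] before the NMLZ suffix.
Therefore /dʒ/ is basic and [g] is derived by depalatalization (palato-alveolar /tʃ/, /dʒ/ and /ʃ/ become [k], [g] and [s] when no front vowel follows).
From [nɔledʒe] the stem 'foot' is /nɔledʒ/; when no front vowel follows this yields [nɔlegɔ].

[nɔlegɔ]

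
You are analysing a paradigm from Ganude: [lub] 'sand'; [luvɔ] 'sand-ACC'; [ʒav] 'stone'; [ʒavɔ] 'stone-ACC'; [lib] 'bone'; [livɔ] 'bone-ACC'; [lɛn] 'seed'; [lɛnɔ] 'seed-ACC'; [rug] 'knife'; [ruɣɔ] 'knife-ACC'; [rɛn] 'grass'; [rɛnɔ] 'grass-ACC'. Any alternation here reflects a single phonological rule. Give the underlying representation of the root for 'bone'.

/lib/

'bone' shows [b] ~ [v] at the end of the stem ([lib] vs [livɔ]).
The stem 'stone' ([ʒav], [ʒavɔ]) shows [v] unchanged in both environments, so [v] cannot be basic with [b] derived in isolation.
So /b/ is underlying, and a rule of intervocalic spirantization — voiced stops become fricatives between vowels — gives [v].
Hence 'bone' is /lib/ underlyingly.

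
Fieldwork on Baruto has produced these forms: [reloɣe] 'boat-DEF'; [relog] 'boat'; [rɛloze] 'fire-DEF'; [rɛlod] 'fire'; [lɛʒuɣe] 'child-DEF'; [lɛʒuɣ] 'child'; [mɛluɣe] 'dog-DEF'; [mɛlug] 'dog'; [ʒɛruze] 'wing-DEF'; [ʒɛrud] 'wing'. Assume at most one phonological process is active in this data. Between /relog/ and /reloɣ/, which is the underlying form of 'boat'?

/relog/

In [reloɣe] and [relog] the final segment of 'boat' alternates: [ɣ] ~ [g].
If /ɣ/ were underlying and a rule turned it into [g] in isolation, 'child' would also alternate; but it has [ɣ] in both [lɛʒuɣe] and [lɛʒuɣ].
The underlying segment must be /g/; voiced stops become fricatives between vowels, yielding [ɣ] there.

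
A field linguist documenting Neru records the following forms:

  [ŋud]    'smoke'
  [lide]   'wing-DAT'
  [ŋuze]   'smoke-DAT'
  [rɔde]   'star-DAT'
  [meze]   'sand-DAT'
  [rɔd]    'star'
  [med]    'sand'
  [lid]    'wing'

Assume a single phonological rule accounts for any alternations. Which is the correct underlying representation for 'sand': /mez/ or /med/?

/mez/

In [med] and [meze] the final segment of 'sand' alternates: [d] ~ [z].
Compare 'star', with invariant [d] in [rɔd] and [rɔde]: an analysis with underlying /d/ and a rule producing [z] before the DAT suffix would wrongly predict alternation here too.
So /z/ is underlying, and a rule of word-final hardening — voiced fricatives become stops word-finally — gives [d].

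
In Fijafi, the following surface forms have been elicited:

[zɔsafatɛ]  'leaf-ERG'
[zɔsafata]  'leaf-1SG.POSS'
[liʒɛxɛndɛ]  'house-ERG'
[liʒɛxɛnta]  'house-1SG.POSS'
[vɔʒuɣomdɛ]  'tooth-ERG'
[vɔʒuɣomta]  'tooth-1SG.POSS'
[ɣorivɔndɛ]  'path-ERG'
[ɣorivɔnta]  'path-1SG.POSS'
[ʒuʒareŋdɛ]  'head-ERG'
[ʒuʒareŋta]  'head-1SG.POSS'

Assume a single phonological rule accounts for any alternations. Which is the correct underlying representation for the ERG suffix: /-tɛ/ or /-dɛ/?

/-dɛ/

The ERG morpheme has two allomorphs, [-dɛ] and [-tɛ].
The 1SG.POSS suffix, which begins with [t], is invariant after every stem; so [t] is not altered by any rule here.
The ERG suffix is therefore /-dɛ/ underlyingly, with post-vocalic devoicing: voiced stops become voiceless after a vowel.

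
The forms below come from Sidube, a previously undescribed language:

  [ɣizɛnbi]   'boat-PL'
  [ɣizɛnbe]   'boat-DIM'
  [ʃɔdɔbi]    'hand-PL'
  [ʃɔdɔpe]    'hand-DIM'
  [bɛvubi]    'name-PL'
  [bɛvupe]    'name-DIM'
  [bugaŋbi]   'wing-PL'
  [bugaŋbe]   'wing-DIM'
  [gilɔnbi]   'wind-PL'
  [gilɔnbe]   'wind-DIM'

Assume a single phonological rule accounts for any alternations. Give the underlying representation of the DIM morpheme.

/-pe/

The DIM suffix surfaces as [-be] and [-pe], depending on the final segment of the stem.
The PL suffix, which begins with [b], is invariant after every stem; so [b] is not altered by any rule here.
The DIM suffix is therefore /-pe/ underlyingly, with post-nasal voicing: voiceless stops become voiced after a nasal.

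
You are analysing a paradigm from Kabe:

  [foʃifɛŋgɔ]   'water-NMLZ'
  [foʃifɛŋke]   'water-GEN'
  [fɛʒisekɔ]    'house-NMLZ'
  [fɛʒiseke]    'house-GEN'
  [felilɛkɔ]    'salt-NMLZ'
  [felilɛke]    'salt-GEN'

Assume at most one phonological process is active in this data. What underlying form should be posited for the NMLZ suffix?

The NMLZ morpheme has two allomorphs, [-gɔ] and [-kɔ].
By contrast the GEN suffix keeps its initial [k] throughout — that segment must be underlying.
The NMLZ suffix is therefore /-gɔ/ underlyingly, with post-vocalic devoicing: voiced stops become voiceless after a vowel.

/-gɔ/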